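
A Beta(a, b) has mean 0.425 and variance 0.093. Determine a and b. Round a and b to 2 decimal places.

a = 0.69, b = 0.94

By moment matching, a+b = μ(1−μ)/σ² − 1 = (0.425·0.575)/0.093 − 1 = 2.6277 − 1 = 1.6277.
Since a/(a+b) = μ, a = 0.425·1.6277 = 0.69 and b = 0.575·1.6277 = 0.94.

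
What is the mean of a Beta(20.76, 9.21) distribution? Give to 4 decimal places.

E[X] = α/(α+β) = 20.76/29.97 = 0.6927.

0.6927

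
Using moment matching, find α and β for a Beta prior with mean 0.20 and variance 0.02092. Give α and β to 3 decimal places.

α = 1.330, β = 5.319

By moment matching, α+β = μ(1−μ)/σ² − 1 = (0.20·0.80)/0.02092 − 1 = 7.6482 − 1 = 6.6482.
Since α/(α+β) = μ, α = 0.20·6.6482 = 1.330 and β = 0.80·6.6482 = 5.319.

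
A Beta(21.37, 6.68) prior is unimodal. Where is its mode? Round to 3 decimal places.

0.782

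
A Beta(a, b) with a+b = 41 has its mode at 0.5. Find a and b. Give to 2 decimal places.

For a,b>1 the mode is (a−1)/(a+b−2), so a = mode·(κ−2)+1 = 0.5×39+1 = 20.50.
And b = (1−mode)·(κ−2)+1 = 0.5×39+1 = 20.50.

a = 20.50, b = 20.50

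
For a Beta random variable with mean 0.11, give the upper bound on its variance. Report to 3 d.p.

0.098

Var = μ(1−μ)/(α+β+1), which approaches μ(1−μ) as α+β → 0.
So the supremum is μ(1−μ) = 0.11×0.89 = 0.098.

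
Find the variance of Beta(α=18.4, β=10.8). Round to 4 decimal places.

μ = 18.4/29.2 = 0.630137; Var = μ(1−μ)/(α+β+1) = 0.2330644/30.2 = 0.0077.

0.0077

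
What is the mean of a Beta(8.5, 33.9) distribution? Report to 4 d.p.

0.2005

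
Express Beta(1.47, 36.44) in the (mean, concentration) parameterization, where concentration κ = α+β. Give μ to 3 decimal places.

κ = α+β = 1.47+36.44 = 37.91; μ = α/κ = 1.47/37.91 = 0.039.

μ = 0.039, κ = 37.91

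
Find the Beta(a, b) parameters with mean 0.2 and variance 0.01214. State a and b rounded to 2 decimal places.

a = 2.44, b = 9.74

Let s = a+b. The Beta variance is μ(1−μ)/(s+1).
So s+1 = μ(1−μ)/σ² = (0.2×0.8)/0.01214 = 0.16/0.01214 = 13.1796, giving s = 12.1796.
Then a = μs = 0.2×12.1796 = 2.44 and b = (1−μ)s = 0.8×12.1796 = 9.74.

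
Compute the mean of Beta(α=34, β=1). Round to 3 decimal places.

0.971

E[X] = α/(α+β) = 34/35 = 0.971.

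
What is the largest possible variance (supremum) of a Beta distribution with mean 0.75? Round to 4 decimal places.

Var = μ(1−μ)/(α+β+1), which approaches μ(1−μ) as α+β → 0.
So the supremum is μ(1−μ) = 0.75×0.25 = 0.1875.

0.1875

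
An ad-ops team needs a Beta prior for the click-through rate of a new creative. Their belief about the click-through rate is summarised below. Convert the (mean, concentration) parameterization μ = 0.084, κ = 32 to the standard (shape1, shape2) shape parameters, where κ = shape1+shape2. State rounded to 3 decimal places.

shape1 = μκ = 0.084×32 = 2.688 and shape2 = (1−μ)κ = 0.916×32 = 29.312.

shape1 = 2.688, shape2 = 29.312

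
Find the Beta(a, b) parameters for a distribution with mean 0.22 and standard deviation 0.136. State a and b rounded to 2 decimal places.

a = 1.82, b = 6.46

σ² = 0.136² = 0.018496.
With s = a+b, Var = μ(1−μ)/(s+1), so s+1 = (0.22×0.78)/0.018496 = 9.2777 and s = 8.2777.
a = μs = 1.82, b = (1−μ)s = 6.46.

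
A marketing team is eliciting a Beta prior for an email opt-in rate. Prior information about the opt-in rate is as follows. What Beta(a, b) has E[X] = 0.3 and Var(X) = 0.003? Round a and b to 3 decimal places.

By moment matching, a+b = μ(1−μ)/σ² − 1 = (0.3·0.7)/0.003 − 1 = 70.0000 − 1 = 69.0000.
Since a/(a+b) = μ, a = 0.3·69.0000 = 20.700 and b = 0.7·69.0000 = 48.300.

a = 20.700, b = 48.300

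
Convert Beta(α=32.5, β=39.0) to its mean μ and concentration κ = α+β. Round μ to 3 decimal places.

μ = 0.455, κ = 71.5

κ = α+β = 32.5+39.0 = 71.5; μ = α/κ = 32.5/71.5 = 0.455.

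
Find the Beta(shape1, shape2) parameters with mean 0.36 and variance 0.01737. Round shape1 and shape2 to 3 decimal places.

Write ν = shape1+shape2; then shape1 = μν and Var = μ(1−μ)/(ν+1).
ν = μ(1−μ)/Var − 1 = 0.2304/0.01737 − 1 = 12.2642.
shape1 = 0.36·12.2642 = 4.415, shape2 = 0.64·12.2642 = 7.849.

shape1 = 4.415, shape2 = 7.849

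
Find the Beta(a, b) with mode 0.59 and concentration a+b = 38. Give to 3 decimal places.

For a,b>1 the mode is (a−1)/(a+b−2), so a = mode·(κ−2)+1 = 0.59×36+1 = 22.240.
And b = (1−mode)·(κ−2)+1 = 0.41×36+1 = 15.760.

a = 22.240, b = 15.760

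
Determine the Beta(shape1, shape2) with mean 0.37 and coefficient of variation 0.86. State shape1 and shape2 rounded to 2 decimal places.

Var = (CV·μ)² = (0.86×0.37)² = 0.101251.
shape1+shape2 = μ(1−μ)/Var − 1 = 0.2331/0.101251 − 1 = 1.3022.
Thus shape1 = 0.37·1.3022 = 0.48 and shape2 = 0.63·1.3022 = 0.82.

shape1 = 0.48, shape2 = 0.82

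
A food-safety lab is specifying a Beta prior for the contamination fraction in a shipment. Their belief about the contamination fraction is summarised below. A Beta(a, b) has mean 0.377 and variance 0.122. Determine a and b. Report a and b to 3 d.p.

By moment matching, a+b = μ(1−μ)/σ² − 1 = (0.377·0.623)/0.122 − 1 = 1.9252 − 1 = 0.9252.
Since a/(a+b) = μ, a = 0.377·0.9252 = 0.349 and b = 0.623·0.9252 = 0.576.

a = 0.349, b = 0.576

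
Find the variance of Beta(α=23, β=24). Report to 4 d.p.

α+β = 47 and αβ = 552, so Var = αβ/[(α+β)²(α+β+1)] = 552/106032 = 0.0052.

0.0052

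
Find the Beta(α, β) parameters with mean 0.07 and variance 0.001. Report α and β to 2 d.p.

α = 4.49, β = 59.61

Let s = α+β. The Beta variance is μ(1−μ)/(s+1).
So s+1 = μ(1−μ)/σ² = (0.07×0.93)/0.001 = 0.0651/0.001 = 65.1000, giving s = 64.1000.
Then α = μs = 0.07×64.1000 = 4.49 and β = (1−μ)s = 0.93×64.1000 = 59.61.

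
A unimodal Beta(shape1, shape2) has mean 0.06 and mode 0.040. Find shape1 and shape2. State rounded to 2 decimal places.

With s = shape1+shape2: μ = shape1/s and mode = (shape1−1)/(s−2). Eliminating shape1 = μs,
μs − 1 = m(s−2) ⇒ s(μ−m) = 1−2m ⇒ s = 0.920/0.020 = 46.0000.
So shape1 = μs = 2.76, shape2 = (1−μ)s = 43.24.

shape1 = 2.76, shape2 = 43.24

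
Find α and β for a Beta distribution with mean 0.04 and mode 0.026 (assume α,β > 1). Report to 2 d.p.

α = 2.71, β = 65.01

With s = α+β: μ = α/s and mode = (α−1)/(s−2). Eliminating α = μs,
μs − 1 = m(s−2) ⇒ s(μ−m) = 1−2m ⇒ s = 0.948/0.014 = 67.7143.
So α = μs = 2.71, β = (1−μ)s = 65.01.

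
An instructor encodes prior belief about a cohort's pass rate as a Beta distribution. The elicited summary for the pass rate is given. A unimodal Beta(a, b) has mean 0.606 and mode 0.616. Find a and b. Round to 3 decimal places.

a = 14.059, b = 9.141

With s = a+b: μ = a/s and mode = (a−1)/(s−2). Eliminating a = μs,
μs − 1 = m(s−2) ⇒ s(μ−m) = 1−2m ⇒ s = -0.232/-0.010 = 23.2000.
So a = μs = 14.059, b = (1−μ)s = 9.141.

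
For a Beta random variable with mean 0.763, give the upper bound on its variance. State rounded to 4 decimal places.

0.1808

Var = μ(1−μ)/(α+β+1), which approaches μ(1−μ) as α+β → 0.
So the supremum is μ(1−μ) = 0.763×0.237 = 0.1808.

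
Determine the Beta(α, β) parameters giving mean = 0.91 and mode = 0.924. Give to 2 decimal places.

α = 55.12, β = 5.45

Let s = α+β. Mean gives α = μs = 0.91s; mode gives (α−1)/(s−2) = 0.924.
Substituting: 0.91s − 1 = 0.924(s−2) = 0.924s − 1.848, so -0.014s = -0.848 and s = 60.5714.
Then α = 0.91×60.5714 = 55.12 and β = s−α = 5.45.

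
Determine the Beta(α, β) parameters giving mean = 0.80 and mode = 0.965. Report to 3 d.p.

α = 4.509, β = 1.127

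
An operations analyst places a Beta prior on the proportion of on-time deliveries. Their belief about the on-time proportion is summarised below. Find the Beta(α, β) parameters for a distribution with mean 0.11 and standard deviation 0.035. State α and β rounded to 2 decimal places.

α = 8.68, β = 70.24

Variance = 0.035² = 0.001225. The moment-matching identity α+β = μ(1−μ)/Var − 1 gives
α+β = 0.0979/0.001225 − 1 = 78.9184, so α = μ·78.9184 = 8.68 and β = (1−μ)·78.9184 = 70.24.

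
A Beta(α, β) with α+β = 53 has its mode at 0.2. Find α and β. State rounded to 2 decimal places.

α = 11.20, β = 41.80

For α,β>1 the mode is (α−1)/(α+β−2), so α = mode·(κ−2)+1 = 0.2×51+1 = 11.20.
And β = (1−mode)·(κ−2)+1 = 0.8×51+1 = 41.80.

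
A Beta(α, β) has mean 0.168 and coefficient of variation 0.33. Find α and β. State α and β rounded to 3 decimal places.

α = 7.472, β = 37.004

Var = (CV·μ)² = (0.33×0.168)² = 0.003074.
α+β = μ(1−μ)/Var − 1 = 0.139776/0.003074 − 1 = 44.4764.
Thus α = 0.168·44.4764 = 7.472 and β = 0.832·44.4764 = 37.004.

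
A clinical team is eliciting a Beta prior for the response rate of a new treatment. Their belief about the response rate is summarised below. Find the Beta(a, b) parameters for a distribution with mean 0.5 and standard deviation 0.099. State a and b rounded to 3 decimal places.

a = 12.254, b = 12.254

Variance = 0.099² = 0.009801. The moment-matching identity a+b = μ(1−μ)/Var − 1 gives
a+b = 0.25/0.009801 − 1 = 24.5076, so a = μ·24.5076 = 12.254 and b = (1−μ)·24.5076 = 12.254.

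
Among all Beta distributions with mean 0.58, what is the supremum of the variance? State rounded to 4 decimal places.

Var = μ(1−μ)/(α+β+1), which approaches μ(1−μ) as α+β → 0.
So the supremum is μ(1−μ) = 0.58×0.42 = 0.2436.

0.2436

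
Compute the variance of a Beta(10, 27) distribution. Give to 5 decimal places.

0.00519

Var = αβ/[(α+β)²(α+β+1)] = (10×27)/(37²×38) = 270/52022 = 0.00519.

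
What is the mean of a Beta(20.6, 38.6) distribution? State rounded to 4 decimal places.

0.3480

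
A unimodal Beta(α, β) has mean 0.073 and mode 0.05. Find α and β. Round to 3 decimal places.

α = 2.857, β = 36.274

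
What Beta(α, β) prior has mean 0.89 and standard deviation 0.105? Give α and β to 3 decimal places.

α = 7.013, β = 0.867

Variance = 0.105² = 0.011025. The moment-matching identity α+β = μ(1−μ)/Var − 1 gives
α+β = 0.0979/0.011025 − 1 = 7.8798, so α = μ·7.8798 = 7.013 and β = (1−μ)·7.8798 = 0.867.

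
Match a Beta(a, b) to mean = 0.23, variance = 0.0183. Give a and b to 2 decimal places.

Write ν = a+b; then a = μν and Var = μ(1−μ)/(ν+1).
ν = μ(1−μ)/Var − 1 = 0.1771/0.0183 − 1 = 8.6776.
a = 0.23·8.6776 = 2.00, b = 0.77·8.6776 = 6.68.

a = 2.00, b = 6.68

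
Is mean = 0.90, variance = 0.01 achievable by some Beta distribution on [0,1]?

Yes

The Beta variance bound is σ² < μ(1−μ).
Here μ(1−μ) = 0.90×0.10 = 0.0900, and 0.01 < 0.0900.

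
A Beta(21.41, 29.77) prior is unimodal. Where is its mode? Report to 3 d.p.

The density x^(α−1)(1−x)^(β−1) is maximised at (α−1)/(α+β−2) = 20.41/49.18 = 0.415.

0.415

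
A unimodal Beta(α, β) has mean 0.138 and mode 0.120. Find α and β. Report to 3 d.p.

α = 5.827, β = 36.396

Let s = α+β. Mean gives α = μs = 0.138s; mode gives (α−1)/(s−2) = 0.120.
Substituting: 0.138s − 1 = 0.120(s−2) = 0.120s − 0.240, so 0.018s = 0.760 and s = 42.2222.
Then α = 0.138×42.2222 = 5.827 and β = s−α = 36.396.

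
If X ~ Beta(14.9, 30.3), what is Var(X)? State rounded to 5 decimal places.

0.00478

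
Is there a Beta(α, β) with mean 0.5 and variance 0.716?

No

A Beta with mean μ has variance μ(1−μ)/(α+β+1) < μ(1−μ).
Here μ(1−μ) = 0.5×0.5 = 0.25, and 0.716 ≥ 0.25.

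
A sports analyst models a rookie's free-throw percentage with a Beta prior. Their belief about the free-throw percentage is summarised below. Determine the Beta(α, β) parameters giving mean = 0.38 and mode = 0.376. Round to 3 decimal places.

Let s = α+β. Mean gives α = μs = 0.38s; mode gives (α−1)/(s−2) = 0.376.
Substituting: 0.38s − 1 = 0.376(s−2) = 0.376s − 0.752, so 0.004s = 0.248 and s = 62.0000.
Then α = 0.38×62.0000 = 23.560 and β = s−α = 38.440.

α = 23.560, β = 38.440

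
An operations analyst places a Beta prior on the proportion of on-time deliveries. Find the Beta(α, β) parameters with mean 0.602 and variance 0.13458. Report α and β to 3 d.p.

α = 0.470, β = 0.311

Write ν = α+β; then α = μν and Var = μ(1−μ)/(ν+1).
ν = μ(1−μ)/Var − 1 = 0.239596/0.13458 − 1 = 0.7803.
α = 0.602·0.7803 = 0.470, β = 0.398·0.7803 = 0.311.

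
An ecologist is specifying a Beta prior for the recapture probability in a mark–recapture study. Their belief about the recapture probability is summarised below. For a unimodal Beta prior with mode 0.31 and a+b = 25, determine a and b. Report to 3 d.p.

a = 8.130, b = 16.870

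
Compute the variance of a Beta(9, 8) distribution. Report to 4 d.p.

0.0138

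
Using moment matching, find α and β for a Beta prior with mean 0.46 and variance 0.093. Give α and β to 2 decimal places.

α = 0.77, β = 0.90

Write ν = α+β; then α = μν and Var = μ(1−μ)/(ν+1).
ν = μ(1−μ)/Var − 1 = 0.2484/0.093 − 1 = 1.6710.
α = 0.46·1.6710 = 0.77, β = 0.54·1.6710 = 0.90.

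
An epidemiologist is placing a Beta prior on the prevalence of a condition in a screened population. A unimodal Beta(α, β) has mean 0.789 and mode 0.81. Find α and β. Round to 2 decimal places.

α = 23.29, β = 6.23

With s = α+β: μ = α/s and mode = (α−1)/(s−2). Eliminating α = μs,
μs − 1 = m(s−2) ⇒ s(μ−m) = 1−2m ⇒ s = -0.62/-0.021 = 29.5238.
So α = μs = 23.29, β = (1−μ)s = 6.23.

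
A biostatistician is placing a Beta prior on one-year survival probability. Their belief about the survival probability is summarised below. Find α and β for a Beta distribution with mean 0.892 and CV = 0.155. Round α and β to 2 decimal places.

α = 3.60, β = 0.44

Var = (CV·μ)² = (0.155×0.892)² = 0.019116.
α+β = μ(1−μ)/Var − 1 = 0.096336/0.019116 − 1 = 4.0396.
Thus α = 0.892·4.0396 = 3.60 and β = 0.108·4.0396 = 0.44.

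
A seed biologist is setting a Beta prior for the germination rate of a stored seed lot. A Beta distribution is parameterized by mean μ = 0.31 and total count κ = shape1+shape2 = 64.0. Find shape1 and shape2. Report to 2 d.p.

shape1 = 19.84, shape2 = 44.16

Split κ in proportion μ : (1−μ): shape1 = 0.31·64.0 = 19.84, shape2 = 64.0 − 19.84 = 44.16.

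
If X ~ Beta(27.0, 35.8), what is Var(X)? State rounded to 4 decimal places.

0.0038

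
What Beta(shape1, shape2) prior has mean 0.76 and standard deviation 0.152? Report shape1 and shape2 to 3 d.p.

shape1 = 5.240, shape2 = 1.655

First σ² = 0.023104. Setting shape1 = μn, shape2 = (1−μ)n with n = shape1+shape2,
μ(1−μ)/(n+1) = 0.023104 ⇒ n+1 = 0.1824/0.023104 = 7.8947 ⇒ n = 6.8947.
Hence shape1 = 0.76×6.8947 = 5.240, shape2 = 0.24×6.8947 = 1.655.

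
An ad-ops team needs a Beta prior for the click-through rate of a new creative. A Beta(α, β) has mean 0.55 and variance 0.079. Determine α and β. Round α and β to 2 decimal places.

α = 1.17, β = 0.96

Let s = α+β. The Beta variance is μ(1−μ)/(s+1).
So s+1 = μ(1−μ)/σ² = (0.55×0.45)/0.079 = 0.2475/0.079 = 3.1329, giving s = 2.1329.
Then α = μs = 0.55×2.1329 = 1.17 and β = (1−μ)s = 0.45×2.1329 = 0.96.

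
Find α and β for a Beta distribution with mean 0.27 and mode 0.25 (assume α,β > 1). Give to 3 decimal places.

With s = α+β: μ = α/s and mode = (α−1)/(s−2). Eliminating α = μs,
μs − 1 = m(s−2) ⇒ s(μ−m) = 1−2m ⇒ s = 0.50/0.02 = 25.0000.
So α = μs = 6.750, β = (1−μ)s = 18.250.

α = 6.750, β = 18.250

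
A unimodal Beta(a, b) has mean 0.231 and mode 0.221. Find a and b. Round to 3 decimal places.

a = 12.890, b = 42.910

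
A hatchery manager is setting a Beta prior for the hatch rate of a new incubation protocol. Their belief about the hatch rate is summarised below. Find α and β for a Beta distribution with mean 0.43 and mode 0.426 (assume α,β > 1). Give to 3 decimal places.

With s = α+β: μ = α/s and mode = (α−1)/(s−2). Eliminating α = μs,
μs − 1 = m(s−2) ⇒ s(μ−m) = 1−2m ⇒ s = 0.148/0.004 = 37.0000.
So α = μs = 15.910, β = (1−μ)s = 21.090.

α = 15.910, β = 21.090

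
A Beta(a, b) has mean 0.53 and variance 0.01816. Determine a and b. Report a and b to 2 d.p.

a = 6.74, b = 5.98

Write ν = a+b; then a = μν and Var = μ(1−μ)/(ν+1).
ν = μ(1−μ)/Var − 1 = 0.2491/0.01816 − 1 = 12.7170.
a = 0.53·12.7170 = 6.74, b = 0.47·12.7170 = 5.98.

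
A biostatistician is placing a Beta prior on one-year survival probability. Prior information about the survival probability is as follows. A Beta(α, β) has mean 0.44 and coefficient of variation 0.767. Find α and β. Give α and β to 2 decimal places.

Var = (CV·μ)² = (0.767×0.44)² = 0.113893.
α+β = μ(1−μ)/Var − 1 = 0.2464/0.113893 − 1 = 1.1634.
Thus α = 0.44·1.1634 = 0.51 and β = 0.56·1.1634 = 0.65.

α = 0.51, β = 0.65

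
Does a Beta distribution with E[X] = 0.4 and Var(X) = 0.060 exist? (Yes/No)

Yes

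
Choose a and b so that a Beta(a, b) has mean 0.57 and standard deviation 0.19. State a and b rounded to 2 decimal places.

Variance = 0.19² = 0.0361. The moment-matching identity a+b = μ(1−μ)/Var − 1 gives
a+b = 0.2451/0.0361 − 1 = 5.7895, so a = μ·5.7895 = 3.30 and b = (1−μ)·5.7895 = 2.49.

a = 3.30, b = 2.49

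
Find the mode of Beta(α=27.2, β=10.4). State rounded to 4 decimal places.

0.7360

The density x^(α−1)(1−x)^(β−1) is maximised at (α−1)/(α+β−2) = 26.2/35.6 = 0.7360.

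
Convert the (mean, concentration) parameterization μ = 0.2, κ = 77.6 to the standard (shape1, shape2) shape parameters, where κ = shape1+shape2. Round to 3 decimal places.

shape1 = 15.520, shape2 = 62.080

shape1 = μκ = 0.2×77.6 = 15.520 and shape2 = (1−μ)κ = 0.8×77.6 = 62.080.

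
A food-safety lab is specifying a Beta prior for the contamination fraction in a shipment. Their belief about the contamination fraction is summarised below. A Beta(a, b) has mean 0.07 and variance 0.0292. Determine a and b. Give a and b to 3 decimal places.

Let s = a+b. The Beta variance is μ(1−μ)/(s+1).
So s+1 = μ(1−μ)/σ² = (0.07×0.93)/0.0292 = 0.0651/0.0292 = 2.2295, giving s = 1.2295.
Then a = μs = 0.07×1.2295 = 0.086 and b = (1−μ)s = 0.93×1.2295 = 1.143.

a = 0.086, b = 1.143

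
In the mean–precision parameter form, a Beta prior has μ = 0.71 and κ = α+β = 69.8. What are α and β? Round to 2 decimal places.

α = 49.56, β = 20.24

α = μκ = 0.71×69.8 = 49.56 and β = (1−μ)κ = 0.29×69.8 = 20.24.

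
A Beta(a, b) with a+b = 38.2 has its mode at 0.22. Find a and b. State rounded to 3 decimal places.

a = 8.964, b = 29.236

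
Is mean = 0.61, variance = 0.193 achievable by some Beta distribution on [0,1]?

Yes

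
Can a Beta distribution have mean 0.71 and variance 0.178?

Yes

The Beta variance bound is σ² < μ(1−μ).
Here μ(1−μ) = 0.71×0.29 = 0.2059, and 0.178 < 0.2059.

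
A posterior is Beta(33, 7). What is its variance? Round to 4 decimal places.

α+β = 40 and αβ = 231, so Var = αβ/[(α+β)²(α+β+1)] = 231/65600 = 0.0035.

0.0035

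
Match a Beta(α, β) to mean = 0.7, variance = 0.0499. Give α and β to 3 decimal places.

By moment matching, α+β = μ(1−μ)/σ² − 1 = (0.7·0.3)/0.0499 − 1 = 4.2084 − 1 = 3.2084.
Since α/(α+β) = μ, α = 0.7·3.2084 = 2.246 and β = 0.3·3.2084 = 0.963.

α = 2.246, β = 0.963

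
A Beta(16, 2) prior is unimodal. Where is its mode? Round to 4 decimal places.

With α,β > 1, mode = (α−1)/(α+β−2) = 15/16 = 0.9375.

0.9375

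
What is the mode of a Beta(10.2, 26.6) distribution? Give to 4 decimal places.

With α,β > 1, mode = (α−1)/(α+β−2) = 9.2/34.8 = 0.2644.

0.2644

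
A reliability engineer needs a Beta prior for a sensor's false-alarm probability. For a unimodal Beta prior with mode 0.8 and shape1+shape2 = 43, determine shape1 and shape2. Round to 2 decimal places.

shape1 = 33.80, shape2 = 9.20

Mode = (shape1−1)/(κ−2) with κ = shape1+shape2, so shape1−1 = 0.8·41 = 32.80.
shape1 = 33.80; shape2 = κ − shape1 = 9.20.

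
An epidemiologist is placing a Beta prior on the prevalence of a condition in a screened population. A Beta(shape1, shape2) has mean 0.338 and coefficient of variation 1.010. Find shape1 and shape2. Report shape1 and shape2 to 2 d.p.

Var = (CV·μ)² = (1.010×0.338)² = 0.116540.
shape1+shape2 = μ(1−μ)/Var − 1 = 0.223756/0.116540 − 1 = 0.9200.
Thus shape1 = 0.338·0.9200 = 0.31 and shape2 = 0.662·0.9200 = 0.61.

shape1 = 0.31, shape2 = 0.61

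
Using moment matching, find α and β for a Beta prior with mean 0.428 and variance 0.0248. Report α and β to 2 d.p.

α = 3.80, β = 5.07

Let s = α+β. The Beta variance is μ(1−μ)/(s+1).
So s+1 = μ(1−μ)/σ² = (0.428×0.572)/0.0248 = 0.244816/0.0248 = 9.8716, giving s = 8.8716.
Then α = μs = 0.428×8.8716 = 3.80 and β = (1−μ)s = 0.572×8.8716 = 5.07.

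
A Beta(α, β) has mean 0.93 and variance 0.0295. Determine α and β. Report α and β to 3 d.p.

α = 1.122, β = 0.084

By moment matching, α+β = μ(1−μ)/σ² − 1 = (0.93·0.07)/0.0295 − 1 = 2.2068 − 1 = 1.2068.
Since α/(α+β) = μ, α = 0.93·1.2068 = 1.122 and β = 0.07·1.2068 = 0.084.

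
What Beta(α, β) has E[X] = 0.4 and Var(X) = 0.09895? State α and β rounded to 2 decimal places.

α = 0.57, β = 0.86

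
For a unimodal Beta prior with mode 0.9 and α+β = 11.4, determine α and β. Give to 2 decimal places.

Mode = (α−1)/(κ−2) with κ = α+β, so α−1 = 0.9·9.4 = 8.46.
α = 9.46; β = κ − α = 1.94.

α = 9.46, β = 1.94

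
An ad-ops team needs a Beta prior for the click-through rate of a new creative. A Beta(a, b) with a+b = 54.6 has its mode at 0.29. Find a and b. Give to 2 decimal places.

a = 16.25, b = 38.35

Since the density peak of Beta(a,b) is at (a−1)/(a+b−2),
a = 1 + 0.29(54.6−2) = 16.25 and b = 54.6 − 16.25 = 38.35.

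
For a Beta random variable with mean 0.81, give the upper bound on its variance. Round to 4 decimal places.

0.1539

For fixed mean μ the Beta variance is μ(1−μ)/(α+β+1), increasing as α+β decreases.
Its least upper bound (not attained) is μ(1−μ) = 0.81·0.19 = 0.1539.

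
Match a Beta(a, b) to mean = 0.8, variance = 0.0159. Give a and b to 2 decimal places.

By moment matching, a+b = μ(1−μ)/σ² − 1 = (0.8·0.2)/0.0159 − 1 = 10.0629 − 1 = 9.0629.
Since a/(a+b) = μ, a = 0.8·9.0629 = 7.25 and b = 0.2·9.0629 = 1.81.

a = 7.25, b = 1.81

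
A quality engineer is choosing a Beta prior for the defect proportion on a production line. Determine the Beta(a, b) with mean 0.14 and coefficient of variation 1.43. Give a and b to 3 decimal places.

σ = CV·μ = 1.43×0.14 = 0.20020, so σ² = 0.040080.
s+1 = μ(1−μ)/σ² = 0.1204/0.040080 = 3.0040, so s = a+b = 2.0040.
a = μs = 0.281, b = (1−μ)s = 1.723.

a = 0.281, b = 1.723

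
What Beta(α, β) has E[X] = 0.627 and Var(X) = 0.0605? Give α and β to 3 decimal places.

α = 1.797, β = 1.069

By moment matching, α+β = μ(1−μ)/σ² − 1 = (0.627·0.373)/0.0605 − 1 = 3.8656 − 1 = 2.8656.
Since α/(α+β) = μ, α = 0.627·2.8656 = 1.797 and β = 0.373·2.8656 = 1.069.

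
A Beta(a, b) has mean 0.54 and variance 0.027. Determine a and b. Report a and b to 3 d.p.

Write ν = a+b; then a = μν and Var = μ(1−μ)/(ν+1).
ν = μ(1−μ)/Var − 1 = 0.2484/0.027 − 1 = 8.2000.
a = 0.54·8.2000 = 4.428, b = 0.46·8.2000 = 3.772.

a = 4.428, b = 3.772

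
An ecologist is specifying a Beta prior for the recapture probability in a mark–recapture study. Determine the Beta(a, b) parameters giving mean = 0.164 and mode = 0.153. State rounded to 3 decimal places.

a = 10.347, b = 52.744

With s = a+b: μ = a/s and mode = (a−1)/(s−2). Eliminating a = μs,
μs − 1 = m(s−2) ⇒ s(μ−m) = 1−2m ⇒ s = 0.694/0.011 = 63.0909.
So a = μs = 10.347, b = (1−μ)s = 52.744.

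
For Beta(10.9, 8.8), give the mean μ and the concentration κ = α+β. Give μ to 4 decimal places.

κ = α+β = 10.9+8.8 = 19.7; μ = α/κ = 10.9/19.7 = 0.5533.

μ = 0.5533, κ = 19.7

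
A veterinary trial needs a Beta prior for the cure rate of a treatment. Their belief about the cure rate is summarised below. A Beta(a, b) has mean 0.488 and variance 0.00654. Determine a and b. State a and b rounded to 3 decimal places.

Let s = a+b. The Beta variance is μ(1−μ)/(s+1).
So s+1 = μ(1−μ)/σ² = (0.488×0.512)/0.00654 = 0.249856/0.00654 = 38.2043, giving s = 37.2043.
Then a = μs = 0.488×37.2043 = 18.156 and b = (1−μ)s = 0.512×37.2043 = 19.049.

a = 18.156, b = 19.049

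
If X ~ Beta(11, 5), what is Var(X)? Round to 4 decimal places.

0.0126

μ = 11/16 = 0.687500; Var = μ(1−μ)/(α+β+1) = 0.2148438/17 = 0.0126.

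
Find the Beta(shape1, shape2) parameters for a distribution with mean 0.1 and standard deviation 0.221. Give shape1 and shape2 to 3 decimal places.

σ² = 0.221² = 0.048841.
With s = shape1+shape2, Var = μ(1−μ)/(s+1), so s+1 = (0.1×0.9)/0.048841 = 1.8427 and s = 0.8427.
shape1 = μs = 0.084, shape2 = (1−μ)s = 0.758.

shape1 = 0.084, shape2 = 0.758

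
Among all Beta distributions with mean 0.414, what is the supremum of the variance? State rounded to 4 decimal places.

Var = μ(1−μ)/(α+β+1), which approaches μ(1−μ) as α+β → 0.
So the supremum is μ(1−μ) = 0.414×0.586 = 0.2426.

0.2426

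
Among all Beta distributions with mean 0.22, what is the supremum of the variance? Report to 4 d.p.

0.1716

For fixed mean μ the Beta variance is μ(1−μ)/(α+β+1), increasing as α+β decreases.
Its least upper bound (not attained) is μ(1−μ) = 0.22·0.78 = 0.1716.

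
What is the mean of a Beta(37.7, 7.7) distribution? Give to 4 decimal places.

0.8304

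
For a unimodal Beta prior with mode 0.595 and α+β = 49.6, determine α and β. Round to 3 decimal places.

α = 29.322, β = 20.278

For α,β>1 the mode is (α−1)/(α+β−2), so α = mode·(κ−2)+1 = 0.595×47.6+1 = 29.322.
And β = (1−mode)·(κ−2)+1 = 0.405×47.6+1 = 20.278.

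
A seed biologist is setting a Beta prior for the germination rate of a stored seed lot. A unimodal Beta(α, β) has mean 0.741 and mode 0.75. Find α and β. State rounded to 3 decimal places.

α = 41.167, β = 14.389

With s = α+β: μ = α/s and mode = (α−1)/(s−2). Eliminating α = μs,
μs − 1 = m(s−2) ⇒ s(μ−m) = 1−2m ⇒ s = -0.50/-0.009 = 55.5556.
So α = μs = 41.167, β = (1−μ)s = 14.389.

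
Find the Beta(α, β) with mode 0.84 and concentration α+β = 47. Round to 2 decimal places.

For α,β>1 the mode is (α−1)/(α+β−2), so α = mode·(κ−2)+1 = 0.84×45+1 = 38.80.
And β = (1−mode)·(κ−2)+1 = 0.16×45+1 = 8.20.

α = 38.80, β = 8.20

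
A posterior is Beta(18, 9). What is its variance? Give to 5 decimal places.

α+β = 27 and αβ = 162, so Var = αβ/[(α+β)²(α+β+1)] = 162/20412 = 0.00794.

0.00794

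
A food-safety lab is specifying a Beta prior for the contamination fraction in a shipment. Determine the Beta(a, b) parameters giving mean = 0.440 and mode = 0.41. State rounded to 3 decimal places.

With s = a+b: μ = a/s and mode = (a−1)/(s−2). Eliminating a = μs,
μs − 1 = m(s−2) ⇒ s(μ−m) = 1−2m ⇒ s = 0.18/0.030 = 6.0000.
So a = μs = 2.640, b = (1−μ)s = 3.360.

a = 2.640, b = 3.360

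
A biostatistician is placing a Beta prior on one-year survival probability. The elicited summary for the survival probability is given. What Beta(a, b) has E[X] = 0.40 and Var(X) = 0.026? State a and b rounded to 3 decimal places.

a = 3.292, b = 4.938

Write ν = a+b; then a = μν and Var = μ(1−μ)/(ν+1).
ν = μ(1−μ)/Var − 1 = 0.2400/0.026 − 1 = 8.2308.
a = 0.40·8.2308 = 3.292, b = 0.60·8.2308 = 4.938.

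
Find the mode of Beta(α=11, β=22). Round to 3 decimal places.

0.323

With α,β > 1, mode = (α−1)/(α+β−2) = 10/31 = 0.323.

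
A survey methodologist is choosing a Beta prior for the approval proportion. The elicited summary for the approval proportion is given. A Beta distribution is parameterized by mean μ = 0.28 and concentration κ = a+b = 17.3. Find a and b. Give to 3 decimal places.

a = 4.844, b = 12.456

Split κ in proportion μ : (1−μ): a = 0.28·17.3 = 4.844, b = 17.3 − 4.844 = 12.456.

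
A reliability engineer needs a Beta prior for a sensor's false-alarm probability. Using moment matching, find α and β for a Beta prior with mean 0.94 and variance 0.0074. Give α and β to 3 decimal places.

By moment matching, α+β = μ(1−μ)/σ² − 1 = (0.94·0.06)/0.0074 − 1 = 7.6216 − 1 = 6.6216.
Since α/(α+β) = μ, α = 0.94·6.6216 = 6.224 and β = 0.06·6.6216 = 0.397.

α = 6.224, β = 0.397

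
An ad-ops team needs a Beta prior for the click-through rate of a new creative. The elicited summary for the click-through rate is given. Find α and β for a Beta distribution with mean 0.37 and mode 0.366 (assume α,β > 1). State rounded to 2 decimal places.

α = 24.79, β = 42.21

Let s = α+β. Mean gives α = μs = 0.37s; mode gives (α−1)/(s−2) = 0.366.
Substituting: 0.37s − 1 = 0.366(s−2) = 0.366s − 0.732, so 0.004s = 0.268 and s = 67.0000.
Then α = 0.37×67.0000 = 24.79 and β = s−α = 42.21.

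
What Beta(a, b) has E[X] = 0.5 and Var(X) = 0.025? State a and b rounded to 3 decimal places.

Write ν = a+b; then a = μν and Var = μ(1−μ)/(ν+1).
ν = μ(1−μ)/Var − 1 = 0.25/0.025 − 1 = 9.0000.
a = 0.5·9.0000 = 4.500, b = 0.5·9.0000 = 4.500.

a = 4.500, b = 4.500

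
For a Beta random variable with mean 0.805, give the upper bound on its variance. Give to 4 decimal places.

Var = μ(1−μ)/(α+β+1), which approaches μ(1−μ) as α+β → 0.
So the supremum is μ(1−μ) = 0.805×0.195 = 0.1570.

0.1570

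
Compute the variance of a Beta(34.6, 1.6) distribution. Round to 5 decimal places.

0.00114

Var = αβ/[(α+β)²(α+β+1)] = (34.6×1.6)/(36.2²×37.2) = 55.36/48748.368 = 0.00114.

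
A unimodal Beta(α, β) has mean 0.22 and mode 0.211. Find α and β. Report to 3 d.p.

With s = α+β: μ = α/s and mode = (α−1)/(s−2). Eliminating α = μs,
μs − 1 = m(s−2) ⇒ s(μ−m) = 1−2m ⇒ s = 0.578/0.009 = 64.2222.
So α = μs = 14.129, β = (1−μ)s = 50.093.

α = 14.129, β = 50.093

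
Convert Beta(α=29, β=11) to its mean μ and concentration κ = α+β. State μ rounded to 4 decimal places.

μ = 0.7250, κ = 40

κ = α+β = 29+11 = 40; μ = α/κ = 29/40 = 0.7250.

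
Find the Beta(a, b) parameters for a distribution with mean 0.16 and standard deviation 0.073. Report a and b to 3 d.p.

a = 3.875, b = 20.345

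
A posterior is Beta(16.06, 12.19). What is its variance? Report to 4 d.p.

Var = αβ/[(α+β)²(α+β+1)] = (16.06×12.19)/(28.25²×29.25) = 195.7714/23343.328125 = 0.0084.

0.0084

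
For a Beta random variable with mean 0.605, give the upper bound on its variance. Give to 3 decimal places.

For fixed mean μ the Beta variance is μ(1−μ)/(α+β+1), increasing as α+β decreases.
Its least upper bound (not attained) is μ(1−μ) = 0.605·0.395 = 0.239.

0.239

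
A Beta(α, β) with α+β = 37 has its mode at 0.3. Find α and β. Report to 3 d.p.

For α,β>1 the mode is (α−1)/(α+β−2), so α = mode·(κ−2)+1 = 0.3×35+1 = 11.500.
And β = (1−mode)·(κ−2)+1 = 0.7×35+1 = 25.500.

α = 11.500, β = 25.500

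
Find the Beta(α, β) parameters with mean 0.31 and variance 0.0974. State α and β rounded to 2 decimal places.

Let s = α+β. The Beta variance is μ(1−μ)/(s+1).
So s+1 = μ(1−μ)/σ² = (0.31×0.69)/0.0974 = 0.2139/0.0974 = 2.1961, giving s = 1.1961.
Then α = μs = 0.31×1.1961 = 0.37 and β = (1−μ)s = 0.69×1.1961 = 0.83.

α = 0.37, β = 0.83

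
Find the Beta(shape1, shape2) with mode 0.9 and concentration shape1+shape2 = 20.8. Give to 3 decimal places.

shape1 = 17.920, shape2 = 2.880

For shape1,shape2>1 the mode is (shape1−1)/(shape1+shape2−2), so shape1 = mode·(κ−2)+1 = 0.9×18.8+1 = 17.920.
And shape2 = (1−mode)·(κ−2)+1 = 0.1×18.8+1 = 2.880.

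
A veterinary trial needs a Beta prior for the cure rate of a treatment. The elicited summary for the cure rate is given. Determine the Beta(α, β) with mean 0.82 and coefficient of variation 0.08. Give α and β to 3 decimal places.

α = 27.305, β = 5.994

Var = (CV·μ)² = (0.08×0.82)² = 0.004303.
α+β = μ(1−μ)/Var − 1 = 0.1476/0.004303 − 1 = 33.2988.
Thus α = 0.82·33.2988 = 27.305 and β = 0.18·33.2988 = 5.994.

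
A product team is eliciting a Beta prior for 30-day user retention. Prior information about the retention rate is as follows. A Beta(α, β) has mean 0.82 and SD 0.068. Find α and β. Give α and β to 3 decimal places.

α = 25.355, β = 5.566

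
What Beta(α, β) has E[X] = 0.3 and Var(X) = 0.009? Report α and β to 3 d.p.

By moment matching, α+β = μ(1−μ)/σ² − 1 = (0.3·0.7)/0.009 − 1 = 23.3333 − 1 = 22.3333.
Since α/(α+β) = μ, α = 0.3·22.3333 = 6.700 and β = 0.7·22.3333 = 15.633.

α = 6.700, β = 15.633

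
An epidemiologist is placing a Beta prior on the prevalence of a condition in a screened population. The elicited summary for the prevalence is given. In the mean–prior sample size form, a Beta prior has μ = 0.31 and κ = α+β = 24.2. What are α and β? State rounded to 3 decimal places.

α = 7.502, β = 16.698

α = μκ = 0.31×24.2 = 7.502 and β = (1−μ)κ = 0.69×24.2 = 16.698.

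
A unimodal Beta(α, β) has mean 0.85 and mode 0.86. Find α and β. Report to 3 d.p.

α = 61.200, β = 10.800

With s = α+β: μ = α/s and mode = (α−1)/(s−2). Eliminating α = μs,
μs − 1 = m(s−2) ⇒ s(μ−m) = 1−2m ⇒ s = -0.72/-0.01 = 72.0000.
So α = μs = 61.200, β = (1−μ)s = 10.800.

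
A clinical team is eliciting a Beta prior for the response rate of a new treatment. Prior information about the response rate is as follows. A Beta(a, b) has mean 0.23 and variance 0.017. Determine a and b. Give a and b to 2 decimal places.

a = 2.17, b = 7.25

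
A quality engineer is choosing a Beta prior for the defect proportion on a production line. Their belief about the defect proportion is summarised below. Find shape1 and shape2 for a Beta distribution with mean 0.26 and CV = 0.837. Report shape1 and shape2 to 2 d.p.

shape1 = 0.80, shape2 = 2.27

Var = (CV·μ)² = (0.837×0.26)² = 0.047358.
shape1+shape2 = μ(1−μ)/Var − 1 = 0.1924/0.047358 − 1 = 3.0626.
Thus shape1 = 0.26·3.0626 = 0.80 and shape2 = 0.74·3.0626 = 2.27.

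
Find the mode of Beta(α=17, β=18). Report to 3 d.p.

The density x^(α−1)(1−x)^(β−1) is maximised at (α−1)/(α+β−2) = 16/33 = 0.485.

0.485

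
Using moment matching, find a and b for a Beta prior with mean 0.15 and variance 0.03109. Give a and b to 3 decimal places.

By moment matching, a+b = μ(1−μ)/σ² − 1 = (0.15·0.85)/0.03109 − 1 = 4.1010 − 1 = 3.1010.
Since a/(a+b) = μ, a = 0.15·3.1010 = 0.465 and b = 0.85·3.1010 = 2.636.

a = 0.465, b = 2.636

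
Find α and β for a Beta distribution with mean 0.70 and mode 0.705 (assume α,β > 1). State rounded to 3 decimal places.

With s = α+β: μ = α/s and mode = (α−1)/(s−2). Eliminating α = μs,
μs − 1 = m(s−2) ⇒ s(μ−m) = 1−2m ⇒ s = -0.410/-0.005 = 82.0000.
So α = μs = 57.400, β = (1−μ)s = 24.600.

α = 57.400, β = 24.600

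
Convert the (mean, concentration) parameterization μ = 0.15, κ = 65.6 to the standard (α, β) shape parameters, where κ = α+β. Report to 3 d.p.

α = 9.840, β = 55.760

α = μκ = 0.15×65.6 = 9.840 and β = (1−μ)κ = 0.85×65.6 = 55.760.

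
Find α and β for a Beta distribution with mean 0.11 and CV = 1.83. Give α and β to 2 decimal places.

Var = (CV·μ)² = (1.83×0.11)² = 0.040522.
α+β = μ(1−μ)/Var − 1 = 0.0979/0.040522 − 1 = 1.4160.
Thus α = 0.11·1.4160 = 0.16 and β = 0.89·1.4160 = 1.26.

α = 0.16, β = 1.26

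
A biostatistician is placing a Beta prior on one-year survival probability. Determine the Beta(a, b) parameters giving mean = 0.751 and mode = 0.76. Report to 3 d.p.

With s = a+b: μ = a/s and mode = (a−1)/(s−2). Eliminating a = μs,
μs − 1 = m(s−2) ⇒ s(μ−m) = 1−2m ⇒ s = -0.52/-0.009 = 57.7778.
So a = μs = 43.391, b = (1−μ)s = 14.387.

a = 43.391, b = 14.387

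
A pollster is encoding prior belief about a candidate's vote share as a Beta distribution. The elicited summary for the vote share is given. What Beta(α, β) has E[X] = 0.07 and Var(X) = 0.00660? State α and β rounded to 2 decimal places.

Write ν = α+β; then α = μν and Var = μ(1−μ)/(ν+1).
ν = μ(1−μ)/Var − 1 = 0.0651/0.00660 − 1 = 8.8636.
α = 0.07·8.8636 = 0.62, β = 0.93·8.8636 = 8.24.

α = 0.62, β = 8.24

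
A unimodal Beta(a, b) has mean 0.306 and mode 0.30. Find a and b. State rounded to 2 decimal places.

With s = a+b: μ = a/s and mode = (a−1)/(s−2). Eliminating a = μs,
μs − 1 = m(s−2) ⇒ s(μ−m) = 1−2m ⇒ s = 0.40/0.006 = 66.6667.
So a = μs = 20.40, b = (1−μ)s = 46.27.

a = 20.40, b = 46.27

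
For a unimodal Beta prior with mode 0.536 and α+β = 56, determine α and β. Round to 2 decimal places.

α = 29.94, β = 26.06

Mode = (α−1)/(κ−2) with κ = α+β, so α−1 = 0.536·54 = 28.94.
α = 29.94; β = κ − α = 26.06.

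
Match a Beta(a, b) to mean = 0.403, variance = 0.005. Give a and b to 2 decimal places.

a = 18.99, b = 28.13

Write ν = a+b; then a = μν and Var = μ(1−μ)/(ν+1).
ν = μ(1−μ)/Var − 1 = 0.240591/0.005 − 1 = 47.1182.
a = 0.403·47.1182 = 18.99, b = 0.597·47.1182 = 28.13.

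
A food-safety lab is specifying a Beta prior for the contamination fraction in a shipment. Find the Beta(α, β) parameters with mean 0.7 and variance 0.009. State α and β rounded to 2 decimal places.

α = 15.63, β = 6.70

Let s = α+β. The Beta variance is μ(1−μ)/(s+1).
So s+1 = μ(1−μ)/σ² = (0.7×0.3)/0.009 = 0.21/0.009 = 23.3333, giving s = 22.3333.
Then α = μs = 0.7×22.3333 = 15.63 and β = (1−μ)s = 0.3×22.3333 = 6.70.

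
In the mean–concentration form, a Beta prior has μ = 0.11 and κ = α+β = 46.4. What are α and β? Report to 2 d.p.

α = μκ = 0.11×46.4 = 5.10 and β = (1−μ)κ = 0.89×46.4 = 41.30.

α = 5.10, β = 41.30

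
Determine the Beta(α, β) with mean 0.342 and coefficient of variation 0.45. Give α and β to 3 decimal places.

α = 2.907, β = 5.594

Var = (CV·μ)² = (0.45×0.342)² = 0.023685.
α+β = μ(1−μ)/Var − 1 = 0.225036/0.023685 − 1 = 8.5011.
Thus α = 0.342·8.5011 = 2.907 and β = 0.658·8.5011 = 5.594.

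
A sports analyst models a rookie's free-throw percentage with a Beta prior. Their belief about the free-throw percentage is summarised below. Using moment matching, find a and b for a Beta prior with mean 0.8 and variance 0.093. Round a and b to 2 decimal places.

Write ν = a+b; then a = μν and Var = μ(1−μ)/(ν+1).
ν = μ(1−μ)/Var − 1 = 0.16/0.093 − 1 = 0.7204.
a = 0.8·0.7204 = 0.58, b = 0.2·0.7204 = 0.14.

a = 0.58, b = 0.14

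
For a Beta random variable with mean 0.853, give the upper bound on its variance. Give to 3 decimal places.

For fixed mean μ the Beta variance is μ(1−μ)/(α+β+1), increasing as α+β decreases.
Its least upper bound (not attained) is μ(1−μ) = 0.853·0.147 = 0.125.

0.125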